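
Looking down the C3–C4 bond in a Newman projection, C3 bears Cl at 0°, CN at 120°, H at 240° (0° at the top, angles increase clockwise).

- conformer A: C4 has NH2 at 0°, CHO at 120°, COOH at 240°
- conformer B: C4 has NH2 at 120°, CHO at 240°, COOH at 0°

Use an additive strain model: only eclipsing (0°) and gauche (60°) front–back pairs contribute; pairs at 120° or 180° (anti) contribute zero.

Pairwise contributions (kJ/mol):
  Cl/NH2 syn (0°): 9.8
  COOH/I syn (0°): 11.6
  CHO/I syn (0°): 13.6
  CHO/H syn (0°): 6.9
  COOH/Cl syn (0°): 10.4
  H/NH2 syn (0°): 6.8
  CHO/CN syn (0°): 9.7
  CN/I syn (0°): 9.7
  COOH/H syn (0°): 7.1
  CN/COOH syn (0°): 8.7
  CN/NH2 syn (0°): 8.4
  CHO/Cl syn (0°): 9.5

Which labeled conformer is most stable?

B

A (eclipsed): Cl(0°)/NH2(0°) eclipsed 9.8; CN(120°)/CHO(120°) eclipsed 9.7; H(240°)/COOH(240°) eclipsed 7.1 → 26.6 kJ/mol.
B (eclipsed): Cl(0°)/COOH(0°) eclipsed 10.4; CN(120°)/NH2(120°) eclipsed 8.4; H(240°)/CHO(240°) eclipsed 6.9 → 25.7 kJ/mol.
B has the lowest total (25.7 kJ/mol).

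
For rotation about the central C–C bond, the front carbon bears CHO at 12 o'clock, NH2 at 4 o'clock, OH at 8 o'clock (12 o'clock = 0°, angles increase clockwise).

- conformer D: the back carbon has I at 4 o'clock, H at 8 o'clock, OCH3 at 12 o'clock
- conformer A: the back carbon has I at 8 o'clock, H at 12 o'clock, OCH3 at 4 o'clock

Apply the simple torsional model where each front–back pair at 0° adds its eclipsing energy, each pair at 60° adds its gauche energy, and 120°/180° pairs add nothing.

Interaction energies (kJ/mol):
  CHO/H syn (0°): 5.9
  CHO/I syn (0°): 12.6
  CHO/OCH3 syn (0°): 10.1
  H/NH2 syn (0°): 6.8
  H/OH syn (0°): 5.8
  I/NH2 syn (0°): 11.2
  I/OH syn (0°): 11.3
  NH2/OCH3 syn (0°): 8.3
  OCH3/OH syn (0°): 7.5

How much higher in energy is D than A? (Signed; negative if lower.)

+1.6 kJ/mol

D is eclipsed. CHO at 0° is eclipsed with OCH3 at 0° (10.1); NH2 at 120° is eclipsed with I at 120° (11.2); OH at 240° is eclipsed with H at 240° (5.8). Total 27.1 kJ/mol.
A is eclipsed. CHO at 0° is eclipsed with H at 0° (5.9); NH2 at 120° is eclipsed with OCH3 at 120° (8.3); OH at 240° is eclipsed with I at 240° (11.3). Total 25.5 kJ/mol.
E(D) − E(A) = 27.1 − 25.5 = +1.6 kJ/mol.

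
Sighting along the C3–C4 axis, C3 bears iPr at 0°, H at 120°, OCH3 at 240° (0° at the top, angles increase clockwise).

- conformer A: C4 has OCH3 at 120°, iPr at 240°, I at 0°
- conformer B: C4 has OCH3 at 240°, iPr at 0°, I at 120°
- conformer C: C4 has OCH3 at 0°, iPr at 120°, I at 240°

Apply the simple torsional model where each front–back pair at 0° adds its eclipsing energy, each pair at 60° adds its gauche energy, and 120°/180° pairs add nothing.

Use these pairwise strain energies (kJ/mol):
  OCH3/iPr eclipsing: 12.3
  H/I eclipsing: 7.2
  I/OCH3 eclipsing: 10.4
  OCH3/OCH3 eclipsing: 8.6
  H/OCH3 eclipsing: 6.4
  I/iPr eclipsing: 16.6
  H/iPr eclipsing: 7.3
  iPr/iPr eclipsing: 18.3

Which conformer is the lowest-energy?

A (eclipsed): iPr(0°)/I(0°) eclipsed 16.6; H(120°)/OCH3(120°) eclipsed 6.4; OCH3(240°)/iPr(240°) eclipsed 12.3 → 35.3 kJ/mol.
B (eclipsed): iPr(0°)/iPr(0°) eclipsed 18.3; H(120°)/I(120°) eclipsed 7.2; OCH3(240°)/OCH3(240°) eclipsed 8.6 → 34.1 kJ/mol.
C (eclipsed): iPr(0°)/OCH3(0°) eclipsed 12.3; H(120°)/iPr(120°) eclipsed 7.3; OCH3(240°)/I(240°) eclipsed 10.4 → 30.0 kJ/mol.
C has the lowest total (30.0 kJ/mol).

C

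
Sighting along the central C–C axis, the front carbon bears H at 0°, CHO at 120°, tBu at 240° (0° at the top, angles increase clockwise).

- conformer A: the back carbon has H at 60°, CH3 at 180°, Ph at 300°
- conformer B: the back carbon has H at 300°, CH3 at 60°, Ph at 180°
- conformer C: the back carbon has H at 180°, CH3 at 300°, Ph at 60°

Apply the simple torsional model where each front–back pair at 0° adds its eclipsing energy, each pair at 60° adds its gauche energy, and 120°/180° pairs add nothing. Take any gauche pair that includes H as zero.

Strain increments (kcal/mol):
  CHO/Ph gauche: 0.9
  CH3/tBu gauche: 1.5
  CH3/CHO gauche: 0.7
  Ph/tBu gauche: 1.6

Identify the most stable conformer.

A (staggered): CHO(120°)/CH3(180°) gauche 0.7; tBu(240°)/CH3(180°) gauche 1.5; tBu(240°)/Ph(300°) gauche 1.6 → 3.8 kcal/mol.
B (staggered): CHO(120°)/CH3(60°) gauche 0.7; CHO(120°)/Ph(180°) gauche 0.9; tBu(240°)/Ph(180°) gauche 1.6 → 3.2 kcal/mol.
C (staggered): CHO(120°)/Ph(60°) gauche 0.9; tBu(240°)/CH3(300°) gauche 1.5 → 2.4 kcal/mol.
C has the lowest total (2.4 kcal/mol).

C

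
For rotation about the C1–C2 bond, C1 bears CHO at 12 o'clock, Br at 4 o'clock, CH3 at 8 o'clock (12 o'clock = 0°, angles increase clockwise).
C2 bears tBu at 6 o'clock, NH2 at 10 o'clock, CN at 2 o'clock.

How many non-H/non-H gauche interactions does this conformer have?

6

Non-H gauche pairs: CHO(0°)/NH2(300°); CHO(0°)/CN(60°); Br(120°)/tBu(180°); Br(120°)/CN(60°); CH3(240°)/tBu(180°); CH3(240°)/NH2(300°) — 6 interactions.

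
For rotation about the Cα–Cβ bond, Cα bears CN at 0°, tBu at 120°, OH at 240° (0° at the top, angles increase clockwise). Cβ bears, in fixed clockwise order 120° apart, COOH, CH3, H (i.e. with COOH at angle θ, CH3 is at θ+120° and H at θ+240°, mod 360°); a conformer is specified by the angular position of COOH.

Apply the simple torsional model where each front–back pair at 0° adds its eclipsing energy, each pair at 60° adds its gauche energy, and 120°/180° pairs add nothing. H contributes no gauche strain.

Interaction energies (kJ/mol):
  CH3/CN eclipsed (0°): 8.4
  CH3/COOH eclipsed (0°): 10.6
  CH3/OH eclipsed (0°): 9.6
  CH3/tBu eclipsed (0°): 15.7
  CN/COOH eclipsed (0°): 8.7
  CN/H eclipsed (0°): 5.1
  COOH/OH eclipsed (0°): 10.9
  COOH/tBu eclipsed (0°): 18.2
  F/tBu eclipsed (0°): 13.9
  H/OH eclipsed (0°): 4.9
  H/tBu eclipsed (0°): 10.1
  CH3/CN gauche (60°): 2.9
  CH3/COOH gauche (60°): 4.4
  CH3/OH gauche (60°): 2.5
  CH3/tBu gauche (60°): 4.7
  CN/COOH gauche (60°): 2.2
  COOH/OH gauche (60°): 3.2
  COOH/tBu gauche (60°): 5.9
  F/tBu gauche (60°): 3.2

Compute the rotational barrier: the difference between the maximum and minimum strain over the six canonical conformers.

19.9 kJ/mol

COOH at 0° (eclipsed): CN(0°)/COOH(0°) eclipsed 8.7; tBu(120°)/CH3(120°) eclipsed 15.7; OH(240°)/H(240°) eclipsed 4.9 → 29.3 kJ/mol.
COOH at 60° (staggered): CN(0°)/COOH(60°) gauche 2.2; tBu(120°)/COOH(60°) gauche 5.9; tBu(120°)/CH3(180°) gauche 4.7; OH(240°)/CH3(180°) gauche 2.5 → 15.3 kJ/mol.
COOH at 120° (eclipsed): CN(0°)/H(0°) eclipsed 5.1; tBu(120°)/COOH(120°) eclipsed 18.2; OH(240°)/CH3(240°) eclipsed 9.6 → 32.9 kJ/mol.
COOH at 180° (staggered): CN(0°)/CH3(300°) gauche 2.9; tBu(120°)/COOH(180°) gauche 5.9; OH(240°)/COOH(180°) gauche 3.2; OH(240°)/CH3(300°) gauche 2.5 → 14.5 kJ/mol.
COOH at 240° (eclipsed): CN(0°)/CH3(0°) eclipsed 8.4; tBu(120°)/H(120°) eclipsed 10.1; OH(240°)/COOH(240°) eclipsed 10.9 → 29.4 kJ/mol.
COOH at 300° (staggered): CN(0°)/COOH(300°) gauche 2.2; CN(0°)/CH3(60°) gauche 2.9; tBu(120°)/CH3(60°) gauche 4.7; OH(240°)/COOH(300°) gauche 3.2 → 13.0 kJ/mol.
Max at 120° (32.9 kJ/mol), min at 300° (13.0 kJ/mol); barrier = 19.9 kJ/mol.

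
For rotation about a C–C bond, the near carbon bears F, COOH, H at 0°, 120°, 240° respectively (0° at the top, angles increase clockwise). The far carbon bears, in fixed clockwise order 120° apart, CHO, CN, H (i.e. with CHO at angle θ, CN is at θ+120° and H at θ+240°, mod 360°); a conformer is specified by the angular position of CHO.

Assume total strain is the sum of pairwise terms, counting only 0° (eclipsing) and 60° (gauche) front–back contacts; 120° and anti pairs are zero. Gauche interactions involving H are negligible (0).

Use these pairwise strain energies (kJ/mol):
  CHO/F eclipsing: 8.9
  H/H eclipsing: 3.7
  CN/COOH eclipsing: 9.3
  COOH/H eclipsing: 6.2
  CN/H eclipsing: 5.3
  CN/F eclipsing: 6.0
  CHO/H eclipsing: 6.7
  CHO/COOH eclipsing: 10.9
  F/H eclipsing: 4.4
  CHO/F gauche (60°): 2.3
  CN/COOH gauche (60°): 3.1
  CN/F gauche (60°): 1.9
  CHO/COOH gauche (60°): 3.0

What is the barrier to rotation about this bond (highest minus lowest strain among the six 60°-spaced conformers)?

CHO at 0° (eclipsed): F(0°)/CHO(0°) eclipsed 8.9; COOH(120°)/CN(120°) eclipsed 9.3; H(240°)/H(240°) eclipsed 3.7 → 21.9 kJ/mol.
CHO at 60° (staggered): F(0°)/CHO(60°) gauche 2.3; COOH(120°)/CHO(60°) gauche 3.0; COOH(120°)/CN(180°) gauche 3.1 → 8.4 kJ/mol.
CHO at 120° (eclipsed): F(0°)/H(0°) eclipsed 4.4; COOH(120°)/CHO(120°) eclipsed 10.9; H(240°)/CN(240°) eclipsed 5.3 → 20.6 kJ/mol.
CHO at 180° (staggered): F(0°)/CN(300°) gauche 1.9; COOH(120°)/CHO(180°) gauche 3.0 → 4.9 kJ/mol.
CHO at 240° (eclipsed): F(0°)/CN(0°) eclipsed 6.0; COOH(120°)/H(120°) eclipsed 6.2; H(240°)/CHO(240°) eclipsed 6.7 → 18.9 kJ/mol.
CHO at 300° (staggered): F(0°)/CHO(300°) gauche 2.3; F(0°)/CN(60°) gauche 1.9; COOH(120°)/CN(60°) gauche 3.1 → 7.3 kJ/mol.
Max at 0° (21.9 kJ/mol), min at 180° (4.9 kJ/mol); barrier = 17.0 kJ/mol.

17.0 kJ/mol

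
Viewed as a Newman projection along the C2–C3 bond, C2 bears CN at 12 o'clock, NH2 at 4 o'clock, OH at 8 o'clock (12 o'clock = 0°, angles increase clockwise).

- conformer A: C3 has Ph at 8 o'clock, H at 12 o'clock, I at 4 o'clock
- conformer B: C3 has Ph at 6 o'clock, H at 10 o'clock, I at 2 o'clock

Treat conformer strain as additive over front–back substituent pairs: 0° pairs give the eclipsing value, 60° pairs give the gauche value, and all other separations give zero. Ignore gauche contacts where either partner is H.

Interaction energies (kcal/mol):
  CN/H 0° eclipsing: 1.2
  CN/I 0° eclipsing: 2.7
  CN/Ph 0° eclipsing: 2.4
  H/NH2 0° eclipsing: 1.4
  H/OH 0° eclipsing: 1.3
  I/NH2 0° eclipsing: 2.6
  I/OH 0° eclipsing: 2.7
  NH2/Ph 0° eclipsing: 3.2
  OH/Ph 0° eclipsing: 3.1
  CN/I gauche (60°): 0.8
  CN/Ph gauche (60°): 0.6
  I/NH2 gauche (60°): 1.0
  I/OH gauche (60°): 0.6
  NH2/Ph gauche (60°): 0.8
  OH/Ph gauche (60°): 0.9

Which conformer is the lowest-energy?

B

A (eclipsed): CN(0°)/H(0°) eclipsed 1.2; NH2(120°)/I(120°) eclipsed 2.6; OH(240°)/Ph(240°) eclipsed 3.1 → 6.9 kcal/mol.
B (staggered): CN(0°)/I(60°) gauche 0.8; NH2(120°)/Ph(180°) gauche 0.8; NH2(120°)/I(60°) gauche 1.0; OH(240°)/Ph(180°) gauche 0.9 → 3.5 kcal/mol.
B has the lowest total (3.5 kcal/mol).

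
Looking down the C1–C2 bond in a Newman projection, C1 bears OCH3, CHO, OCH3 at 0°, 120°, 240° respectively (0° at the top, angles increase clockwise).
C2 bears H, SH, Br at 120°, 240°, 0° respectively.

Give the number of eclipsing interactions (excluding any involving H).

Non-H eclipsing pairs: OCH3(0°)/Br(0°); OCH3(240°)/SH(240°) — 2 interactions.

2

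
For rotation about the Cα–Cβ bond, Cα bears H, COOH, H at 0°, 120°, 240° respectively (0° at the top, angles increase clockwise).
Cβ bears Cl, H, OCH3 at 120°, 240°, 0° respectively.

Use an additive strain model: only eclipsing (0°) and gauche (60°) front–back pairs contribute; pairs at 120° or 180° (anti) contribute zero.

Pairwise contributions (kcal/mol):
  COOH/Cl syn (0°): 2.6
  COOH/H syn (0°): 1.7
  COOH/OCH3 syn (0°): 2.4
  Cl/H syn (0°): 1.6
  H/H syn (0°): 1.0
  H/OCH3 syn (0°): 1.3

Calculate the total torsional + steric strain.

This conformer is eclipsed. H at 0° is eclipsed with OCH3 at 0° (1.3); COOH at 120° is eclipsed with Cl at 120° (2.6); H at 240° is eclipsed with H at 240° (1.0). Total 4.9 kcal/mol.

4.9 kcal/mol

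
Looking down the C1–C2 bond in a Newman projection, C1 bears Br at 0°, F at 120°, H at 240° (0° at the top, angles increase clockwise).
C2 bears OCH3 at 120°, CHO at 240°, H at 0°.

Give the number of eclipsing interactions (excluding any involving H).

Non-H eclipsing pairs: F(120°)/OCH3(120°) — 1 interaction.

1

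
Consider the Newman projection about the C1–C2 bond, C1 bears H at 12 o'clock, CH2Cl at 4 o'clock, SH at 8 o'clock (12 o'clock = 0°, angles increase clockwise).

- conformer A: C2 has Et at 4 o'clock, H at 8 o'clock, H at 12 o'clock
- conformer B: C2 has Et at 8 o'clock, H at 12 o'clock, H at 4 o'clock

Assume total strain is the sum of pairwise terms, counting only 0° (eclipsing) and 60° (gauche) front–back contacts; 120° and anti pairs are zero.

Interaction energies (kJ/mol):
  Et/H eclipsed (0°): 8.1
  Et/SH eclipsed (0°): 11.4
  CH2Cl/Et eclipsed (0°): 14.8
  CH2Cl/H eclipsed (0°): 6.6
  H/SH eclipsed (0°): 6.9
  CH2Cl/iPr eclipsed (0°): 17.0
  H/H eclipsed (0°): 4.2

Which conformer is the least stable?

A

A (eclipsed): H(0°)/H(0°) eclipsed 4.2; CH2Cl(120°)/Et(120°) eclipsed 14.8; SH(240°)/H(240°) eclipsed 6.9 → 25.9 kJ/mol.
B (eclipsed): H(0°)/H(0°) eclipsed 4.2; CH2Cl(120°)/H(120°) eclipsed 6.6; SH(240°)/Et(240°) eclipsed 11.4 → 22.2 kJ/mol.
A has the highest total (25.9 kJ/mol).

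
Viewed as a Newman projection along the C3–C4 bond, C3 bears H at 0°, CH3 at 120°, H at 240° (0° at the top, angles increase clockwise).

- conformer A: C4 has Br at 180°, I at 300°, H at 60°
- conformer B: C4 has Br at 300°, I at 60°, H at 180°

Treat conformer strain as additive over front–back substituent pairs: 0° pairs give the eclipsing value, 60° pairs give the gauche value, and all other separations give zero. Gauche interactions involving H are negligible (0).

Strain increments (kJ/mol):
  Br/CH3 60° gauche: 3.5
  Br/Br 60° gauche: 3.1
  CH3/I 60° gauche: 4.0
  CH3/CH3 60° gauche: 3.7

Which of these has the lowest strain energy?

A (staggered): CH3(120°)/Br(180°) gauche 3.5 → 3.5 kJ/mol.
B (staggered): CH3(120°)/I(60°) gauche 4.0 → 4.0 kJ/mol.
A has the lowest total (3.5 kJ/mol).

A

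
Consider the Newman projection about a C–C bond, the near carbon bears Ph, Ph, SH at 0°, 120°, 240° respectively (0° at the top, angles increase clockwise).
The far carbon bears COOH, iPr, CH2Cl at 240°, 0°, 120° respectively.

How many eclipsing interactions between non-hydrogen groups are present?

Non-H eclipsing pairs: Ph(0°)/iPr(0°); Ph(120°)/CH2Cl(120°); SH(240°)/COOH(240°) — 3 interactions.

3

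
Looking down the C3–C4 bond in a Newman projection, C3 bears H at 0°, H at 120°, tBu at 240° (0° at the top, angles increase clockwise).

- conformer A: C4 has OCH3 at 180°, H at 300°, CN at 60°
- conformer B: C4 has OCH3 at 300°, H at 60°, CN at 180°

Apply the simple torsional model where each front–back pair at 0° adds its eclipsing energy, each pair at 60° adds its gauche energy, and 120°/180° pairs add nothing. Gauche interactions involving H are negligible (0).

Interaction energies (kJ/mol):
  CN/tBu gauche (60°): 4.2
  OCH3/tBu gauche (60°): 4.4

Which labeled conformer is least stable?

A (staggered): tBu–OCH3 gauche; 4.4 = 4.4 kJ/mol.
B (staggered): tBu–OCH3 gauche, tBu–CN gauche; 4.4 + 4.2 = 8.6 kJ/mol.
B has the highest total (8.6 kJ/mol).

B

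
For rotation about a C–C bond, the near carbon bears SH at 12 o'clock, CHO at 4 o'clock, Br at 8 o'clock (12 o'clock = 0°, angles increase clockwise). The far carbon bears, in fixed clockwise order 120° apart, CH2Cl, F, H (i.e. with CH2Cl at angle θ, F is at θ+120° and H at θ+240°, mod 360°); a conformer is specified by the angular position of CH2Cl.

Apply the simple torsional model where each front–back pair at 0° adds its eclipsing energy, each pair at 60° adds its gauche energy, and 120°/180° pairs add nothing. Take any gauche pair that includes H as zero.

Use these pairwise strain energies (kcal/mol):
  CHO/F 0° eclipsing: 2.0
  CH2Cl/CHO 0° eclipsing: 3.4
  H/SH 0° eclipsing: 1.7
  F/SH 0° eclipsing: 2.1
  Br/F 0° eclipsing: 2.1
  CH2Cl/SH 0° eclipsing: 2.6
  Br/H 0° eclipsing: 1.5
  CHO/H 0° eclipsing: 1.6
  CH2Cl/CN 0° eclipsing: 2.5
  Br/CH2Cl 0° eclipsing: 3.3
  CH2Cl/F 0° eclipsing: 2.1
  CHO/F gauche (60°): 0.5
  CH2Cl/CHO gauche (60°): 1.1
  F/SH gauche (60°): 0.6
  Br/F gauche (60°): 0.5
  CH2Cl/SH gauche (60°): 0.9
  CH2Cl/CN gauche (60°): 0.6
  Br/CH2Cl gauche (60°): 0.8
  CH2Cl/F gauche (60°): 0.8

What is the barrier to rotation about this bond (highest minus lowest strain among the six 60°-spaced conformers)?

CH2Cl at 0° (eclipsed): SH(0°)/CH2Cl(0°) eclipsed 2.6; CHO(120°)/F(120°) eclipsed 2.0; Br(240°)/H(240°) eclipsed 1.5 → 6.1 kcal/mol.
CH2Cl at 60° (staggered): SH(0°)/CH2Cl(60°) gauche 0.9; CHO(120°)/CH2Cl(60°) gauche 1.1; CHO(120°)/F(180°) gauche 0.5; Br(240°)/F(180°) gauche 0.5 → 3.0 kcal/mol.
CH2Cl at 120° (eclipsed): SH(0°)/H(0°) eclipsed 1.7; CHO(120°)/CH2Cl(120°) eclipsed 3.4; Br(240°)/F(240°) eclipsed 2.1 → 7.2 kcal/mol.
CH2Cl at 180° (staggered): SH(0°)/F(300°) gauche 0.6; CHO(120°)/CH2Cl(180°) gauche 1.1; Br(240°)/CH2Cl(180°) gauche 0.8; Br(240°)/F(300°) gauche 0.5 → 3.0 kcal/mol.
CH2Cl at 240° (eclipsed): SH(0°)/F(0°) eclipsed 2.1; CHO(120°)/H(120°) eclipsed 1.6; Br(240°)/CH2Cl(240°) eclipsed 3.3 → 7.0 kcal/mol.
CH2Cl at 300° (staggered): SH(0°)/CH2Cl(300°) gauche 0.9; SH(0°)/F(60°) gauche 0.6; CHO(120°)/F(60°) gauche 0.5; Br(240°)/CH2Cl(300°) gauche 0.8 → 2.8 kcal/mol.
Max at 120° (7.2 kcal/mol), min at 300° (2.8 kcal/mol); barrier = 4.4 kcal/mol.

4.4 kcal/mol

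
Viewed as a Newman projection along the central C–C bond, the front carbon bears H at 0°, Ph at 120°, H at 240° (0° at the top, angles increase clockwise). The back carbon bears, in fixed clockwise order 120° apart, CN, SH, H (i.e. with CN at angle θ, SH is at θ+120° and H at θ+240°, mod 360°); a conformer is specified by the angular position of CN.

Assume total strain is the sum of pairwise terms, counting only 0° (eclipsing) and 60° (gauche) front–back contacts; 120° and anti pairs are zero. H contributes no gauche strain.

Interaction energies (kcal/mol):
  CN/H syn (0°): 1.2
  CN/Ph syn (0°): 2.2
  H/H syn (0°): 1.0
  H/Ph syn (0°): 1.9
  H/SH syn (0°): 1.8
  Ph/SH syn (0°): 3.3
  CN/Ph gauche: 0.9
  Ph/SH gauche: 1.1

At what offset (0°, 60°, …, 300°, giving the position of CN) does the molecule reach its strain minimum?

CN at 0° is eclipsed. H at 0° is eclipsed with CN at 0° (1.2); Ph at 120° is eclipsed with SH at 120° (3.3); H at 240° is eclipsed with H at 240° (1.0). Total 5.5 kcal/mol.
CN at 60° is staggered. Ph at 120° is gauche with CN at 60° (0.9); Ph at 120° is gauche with SH at 180° (1.1). Total 2.0 kcal/mol.
CN at 120° is eclipsed. H at 0° is eclipsed with H at 0° (1.0); Ph at 120° is eclipsed with CN at 120° (2.2); H at 240° is eclipsed with SH at 240° (1.8). Total 5.0 kcal/mol.
CN at 180° is staggered. Ph at 120° is gauche with CN at 180° (0.9). Total 0.9 kcal/mol.
CN at 240° is eclipsed. H at 0° is eclipsed with SH at 0° (1.8); Ph at 120° is eclipsed with H at 120° (1.9); H at 240° is eclipsed with CN at 240° (1.2). Total 4.9 kcal/mol.
CN at 300° is staggered. Ph at 120° is gauche with SH at 60° (1.1). Total 1.1 kcal/mol.
The minimum (0.9 kcal/mol) occurs with CN at 180°.

180°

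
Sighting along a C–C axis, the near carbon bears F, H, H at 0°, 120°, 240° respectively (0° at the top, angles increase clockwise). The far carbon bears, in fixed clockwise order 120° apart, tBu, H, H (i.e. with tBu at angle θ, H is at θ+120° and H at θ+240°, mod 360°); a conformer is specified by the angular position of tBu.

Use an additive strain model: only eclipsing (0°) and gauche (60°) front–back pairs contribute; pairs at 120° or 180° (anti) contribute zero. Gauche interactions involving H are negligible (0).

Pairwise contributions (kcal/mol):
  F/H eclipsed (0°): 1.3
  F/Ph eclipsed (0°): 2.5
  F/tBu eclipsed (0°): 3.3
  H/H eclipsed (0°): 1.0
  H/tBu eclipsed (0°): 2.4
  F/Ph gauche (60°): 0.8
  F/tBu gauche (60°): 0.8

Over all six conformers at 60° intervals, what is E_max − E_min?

tBu at 0° (eclipsed): F(0°)/tBu(0°) eclipsed 3.3; H(120°)/H(120°) eclipsed 1.0; H(240°)/H(240°) eclipsed 1.0 → 5.3 kcal/mol.
tBu at 60° (staggered): F(0°)/tBu(60°) gauche 0.8 → 0.8 kcal/mol.
tBu at 120° (eclipsed): F(0°)/H(0°) eclipsed 1.3; H(120°)/tBu(120°) eclipsed 2.4; H(240°)/H(240°) eclipsed 1.0 → 4.7 kcal/mol.
tBu at 180° (staggered): no non-H gauche contacts → 0.0 kcal/mol.
tBu at 240° (eclipsed): F(0°)/H(0°) eclipsed 1.3; H(120°)/H(120°) eclipsed 1.0; H(240°)/tBu(240°) eclipsed 2.4 → 4.7 kcal/mol.
tBu at 300° (staggered): F(0°)/tBu(300°) gauche 0.8 → 0.8 kcal/mol.
Max at 0° (5.3 kcal/mol), min at 180° (0.0 kcal/mol); barrier = 5.3 kcal/mol.

5.3 kcal/mol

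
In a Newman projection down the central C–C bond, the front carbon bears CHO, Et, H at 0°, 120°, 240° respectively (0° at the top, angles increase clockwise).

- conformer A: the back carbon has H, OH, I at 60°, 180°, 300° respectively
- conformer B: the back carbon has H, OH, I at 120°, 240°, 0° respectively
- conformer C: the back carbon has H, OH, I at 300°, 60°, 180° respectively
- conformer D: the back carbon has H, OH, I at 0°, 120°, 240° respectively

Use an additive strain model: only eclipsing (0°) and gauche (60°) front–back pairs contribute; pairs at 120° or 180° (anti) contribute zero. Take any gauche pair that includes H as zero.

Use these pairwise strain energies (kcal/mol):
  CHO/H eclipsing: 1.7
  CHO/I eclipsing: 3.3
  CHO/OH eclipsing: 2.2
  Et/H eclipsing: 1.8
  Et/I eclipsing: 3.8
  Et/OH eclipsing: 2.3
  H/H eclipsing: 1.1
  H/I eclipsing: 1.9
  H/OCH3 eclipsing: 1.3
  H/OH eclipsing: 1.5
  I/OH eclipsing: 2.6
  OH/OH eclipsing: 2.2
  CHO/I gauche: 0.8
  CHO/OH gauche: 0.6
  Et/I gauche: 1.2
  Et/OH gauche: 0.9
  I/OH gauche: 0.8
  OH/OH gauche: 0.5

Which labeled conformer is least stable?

B

A is staggered. CHO at 0° is gauche with I at 300° (0.8); Et at 120° is gauche with OH at 180° (0.9). Total 1.7 kcal/mol.
B is eclipsed. CHO at 0° is eclipsed with I at 0° (3.3); Et at 120° is eclipsed with H at 120° (1.8); H at 240° is eclipsed with OH at 240° (1.5). Total 6.6 kcal/mol.
C is staggered. CHO at 0° is gauche with OH at 60° (0.6); Et at 120° is gauche with OH at 60° (0.9); Et at 120° is gauche with I at 180° (1.2). Total 2.7 kcal/mol.
D is eclipsed. CHO at 0° is eclipsed with H at 0° (1.7); Et at 120° is eclipsed with OH at 120° (2.3); H at 240° is eclipsed with I at 240° (1.9). Total 5.9 kcal/mol.
B has the highest total (6.6 kcal/mol).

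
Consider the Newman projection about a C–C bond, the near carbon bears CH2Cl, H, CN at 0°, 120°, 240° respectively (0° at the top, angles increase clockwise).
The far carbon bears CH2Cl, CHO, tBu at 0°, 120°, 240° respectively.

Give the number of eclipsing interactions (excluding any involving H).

2

Non-H eclipsing pairs: CH2Cl(0°)/CH2Cl(0°); CN(240°)/tBu(240°) — 2 interactions.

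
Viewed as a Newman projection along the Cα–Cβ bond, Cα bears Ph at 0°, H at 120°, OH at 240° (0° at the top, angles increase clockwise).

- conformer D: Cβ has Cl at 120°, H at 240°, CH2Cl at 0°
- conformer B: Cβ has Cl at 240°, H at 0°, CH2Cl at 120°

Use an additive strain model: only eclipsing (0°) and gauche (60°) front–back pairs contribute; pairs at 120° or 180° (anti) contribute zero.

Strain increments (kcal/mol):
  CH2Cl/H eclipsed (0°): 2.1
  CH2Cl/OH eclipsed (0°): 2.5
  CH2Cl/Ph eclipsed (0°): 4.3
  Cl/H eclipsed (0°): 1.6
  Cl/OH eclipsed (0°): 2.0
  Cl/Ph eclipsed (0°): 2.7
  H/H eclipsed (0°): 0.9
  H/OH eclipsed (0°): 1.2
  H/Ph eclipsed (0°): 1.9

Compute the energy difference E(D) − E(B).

+1.1 kcal/mol

D (eclipsed): Ph(0°)/CH2Cl(0°) eclipsed 4.3; H(120°)/Cl(120°) eclipsed 1.6; OH(240°)/H(240°) eclipsed 1.2 → 7.1 kcal/mol.
B (eclipsed): Ph(0°)/H(0°) eclipsed 1.9; H(120°)/CH2Cl(120°) eclipsed 2.1; OH(240°)/Cl(240°) eclipsed 2.0 → 6.0 kcal/mol.
E(D) − E(B) = 7.1 − 6.0 = +1.1 kcal/mol.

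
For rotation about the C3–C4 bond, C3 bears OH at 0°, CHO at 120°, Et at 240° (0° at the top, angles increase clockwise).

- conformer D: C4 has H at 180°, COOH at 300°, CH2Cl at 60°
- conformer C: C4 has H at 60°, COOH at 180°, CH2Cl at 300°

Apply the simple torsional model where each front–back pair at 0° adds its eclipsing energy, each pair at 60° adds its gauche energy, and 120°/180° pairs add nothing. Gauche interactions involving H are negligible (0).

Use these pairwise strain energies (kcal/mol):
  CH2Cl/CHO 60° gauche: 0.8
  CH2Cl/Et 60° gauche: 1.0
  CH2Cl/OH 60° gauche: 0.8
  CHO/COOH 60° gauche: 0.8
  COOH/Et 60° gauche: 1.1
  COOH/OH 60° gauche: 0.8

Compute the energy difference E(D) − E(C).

D (staggered): OH–COOH gauche, OH–CH2Cl gauche, CHO–CH2Cl gauche, Et–COOH gauche; 0.8 + 0.8 + 0.8 + 1.1 = 3.5 kcal/mol.
C (staggered): OH–CH2Cl gauche, CHO–COOH gauche, Et–COOH gauche, Et–CH2Cl gauche; 0.8 + 0.8 + 1.1 + 1.0 = 3.7 kcal/mol.
E(D) − E(C) = 3.5 − 3.7 = -0.2 kcal/mol.

-0.2 kcal/mol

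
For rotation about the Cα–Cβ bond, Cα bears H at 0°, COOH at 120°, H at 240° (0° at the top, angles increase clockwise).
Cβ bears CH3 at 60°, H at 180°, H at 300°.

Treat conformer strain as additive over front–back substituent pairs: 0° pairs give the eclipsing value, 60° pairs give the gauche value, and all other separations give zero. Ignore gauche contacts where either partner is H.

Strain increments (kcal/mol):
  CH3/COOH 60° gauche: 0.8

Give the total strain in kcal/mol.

This conformer is staggered. COOH at 120° is gauche with CH3 at 60° (0.8). Total 0.8 kcal/mol.

0.8 kcal/mol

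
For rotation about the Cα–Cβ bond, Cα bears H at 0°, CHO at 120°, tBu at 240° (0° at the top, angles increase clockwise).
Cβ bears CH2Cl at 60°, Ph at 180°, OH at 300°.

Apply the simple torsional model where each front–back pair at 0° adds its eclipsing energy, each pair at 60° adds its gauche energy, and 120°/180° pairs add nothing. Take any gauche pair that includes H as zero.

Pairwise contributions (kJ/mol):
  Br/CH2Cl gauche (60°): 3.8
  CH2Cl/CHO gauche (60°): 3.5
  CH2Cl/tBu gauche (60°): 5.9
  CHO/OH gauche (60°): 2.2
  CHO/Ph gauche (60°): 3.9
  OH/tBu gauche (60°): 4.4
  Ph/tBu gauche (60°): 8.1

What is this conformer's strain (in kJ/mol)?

19.9 kJ/mol

This conformer is staggered. CHO at 120° is gauche with CH2Cl at 60° (3.5); CHO at 120° is gauche with Ph at 180° (3.9); tBu at 240° is gauche with Ph at 180° (8.1); tBu at 240° is gauche with OH at 300° (4.4). Total 19.9 kJ/mol.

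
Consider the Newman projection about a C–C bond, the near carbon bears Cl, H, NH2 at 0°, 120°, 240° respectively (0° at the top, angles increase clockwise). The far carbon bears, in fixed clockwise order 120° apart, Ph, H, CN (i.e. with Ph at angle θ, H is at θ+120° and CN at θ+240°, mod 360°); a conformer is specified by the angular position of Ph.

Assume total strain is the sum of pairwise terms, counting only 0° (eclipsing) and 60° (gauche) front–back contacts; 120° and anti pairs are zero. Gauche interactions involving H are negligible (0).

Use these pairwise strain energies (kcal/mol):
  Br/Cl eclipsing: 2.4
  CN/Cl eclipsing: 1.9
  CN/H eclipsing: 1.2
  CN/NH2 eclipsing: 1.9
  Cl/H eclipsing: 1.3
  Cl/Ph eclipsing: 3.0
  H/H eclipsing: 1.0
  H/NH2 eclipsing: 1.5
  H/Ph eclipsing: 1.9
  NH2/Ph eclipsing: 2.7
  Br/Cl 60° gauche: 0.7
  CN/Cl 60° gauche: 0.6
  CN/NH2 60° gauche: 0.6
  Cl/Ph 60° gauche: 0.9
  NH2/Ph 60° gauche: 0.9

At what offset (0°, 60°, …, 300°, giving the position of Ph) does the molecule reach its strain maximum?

0°

Ph at 0° (eclipsed): Cl–Ph eclipsed, H–H eclipsed, NH2–CN eclipsed; 3.0 + 1.0 + 1.9 = 5.9 kcal/mol.
Ph at 60° (staggered): Cl–Ph gauche, Cl–CN gauche, NH2–CN gauche; 0.9 + 0.6 + 0.6 = 2.1 kcal/mol.
Ph at 120° (eclipsed): Cl–CN eclipsed, H–Ph eclipsed, NH2–H eclipsed; 1.9 + 1.9 + 1.5 = 5.3 kcal/mol.
Ph at 180° (staggered): Cl–CN gauche, NH2–Ph gauche; 0.6 + 0.9 = 1.5 kcal/mol.
Ph at 240° (eclipsed): Cl–H eclipsed, H–CN eclipsed, NH2–Ph eclipsed; 1.3 + 1.2 + 2.7 = 5.2 kcal/mol.
Ph at 300° (staggered): Cl–Ph gauche, NH2–Ph gauche, NH2–CN gauche; 0.9 + 0.9 + 0.6 = 2.4 kcal/mol.
The maximum (5.9 kcal/mol) occurs with Ph at 0°.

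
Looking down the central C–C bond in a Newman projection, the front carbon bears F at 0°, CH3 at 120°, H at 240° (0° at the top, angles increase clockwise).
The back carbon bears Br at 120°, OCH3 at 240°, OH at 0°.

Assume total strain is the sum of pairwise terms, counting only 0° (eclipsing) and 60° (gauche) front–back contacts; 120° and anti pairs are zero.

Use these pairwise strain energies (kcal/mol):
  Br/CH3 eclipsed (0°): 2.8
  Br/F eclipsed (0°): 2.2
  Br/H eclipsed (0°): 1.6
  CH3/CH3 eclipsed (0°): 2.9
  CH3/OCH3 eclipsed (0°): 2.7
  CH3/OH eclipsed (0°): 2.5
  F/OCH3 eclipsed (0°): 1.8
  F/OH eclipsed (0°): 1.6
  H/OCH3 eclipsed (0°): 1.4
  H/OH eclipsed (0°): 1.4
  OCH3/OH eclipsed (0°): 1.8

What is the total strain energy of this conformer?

This conformer (eclipsed): F(0°)/OH(0°) eclipsed 1.6; CH3(120°)/Br(120°) eclipsed 2.8; H(240°)/OCH3(240°) eclipsed 1.4 → 5.8 kcal/mol.

5.8 kcal/mol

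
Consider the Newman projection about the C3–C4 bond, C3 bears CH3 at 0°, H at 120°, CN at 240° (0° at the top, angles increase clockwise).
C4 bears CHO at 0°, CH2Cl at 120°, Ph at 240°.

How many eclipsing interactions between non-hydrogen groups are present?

Non-H eclipsing pairs: CH3(0°)/CHO(0°); CN(240°)/Ph(240°) — 2 interactions.

2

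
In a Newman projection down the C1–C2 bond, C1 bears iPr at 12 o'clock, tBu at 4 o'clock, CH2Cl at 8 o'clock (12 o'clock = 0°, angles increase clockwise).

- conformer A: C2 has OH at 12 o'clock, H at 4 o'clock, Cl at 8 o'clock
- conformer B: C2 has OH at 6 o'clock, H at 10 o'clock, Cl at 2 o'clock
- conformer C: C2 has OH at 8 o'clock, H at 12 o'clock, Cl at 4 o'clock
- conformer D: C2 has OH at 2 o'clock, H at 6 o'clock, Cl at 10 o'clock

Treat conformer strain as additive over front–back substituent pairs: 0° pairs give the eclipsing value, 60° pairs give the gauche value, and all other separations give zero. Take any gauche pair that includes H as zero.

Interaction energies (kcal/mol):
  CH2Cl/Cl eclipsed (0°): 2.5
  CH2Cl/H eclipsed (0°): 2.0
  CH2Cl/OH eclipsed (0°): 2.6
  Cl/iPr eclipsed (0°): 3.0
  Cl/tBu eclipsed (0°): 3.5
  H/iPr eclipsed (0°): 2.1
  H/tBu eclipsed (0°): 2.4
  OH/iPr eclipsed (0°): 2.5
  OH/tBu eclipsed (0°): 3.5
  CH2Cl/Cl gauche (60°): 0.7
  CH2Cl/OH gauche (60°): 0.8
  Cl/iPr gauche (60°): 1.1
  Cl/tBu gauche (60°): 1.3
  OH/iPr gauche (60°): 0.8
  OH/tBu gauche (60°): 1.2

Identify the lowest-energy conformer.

A (eclipsed): iPr–OH eclipsed, tBu–H eclipsed, CH2Cl–Cl eclipsed; 2.5 + 2.4 + 2.5 = 7.4 kcal/mol.
B (staggered): iPr–Cl gauche, tBu–OH gauche, tBu–Cl gauche, CH2Cl–OH gauche; 1.1 + 1.2 + 1.3 + 0.8 = 4.4 kcal/mol.
C (eclipsed): iPr–H eclipsed, tBu–Cl eclipsed, CH2Cl–OH eclipsed; 2.1 + 3.5 + 2.6 = 8.2 kcal/mol.
D (staggered): iPr–OH gauche, iPr–Cl gauche, tBu–OH gauche, CH2Cl–Cl gauche; 0.8 + 1.1 + 1.2 + 0.7 = 3.8 kcal/mol.
D has the lowest total (3.8 kcal/mol).

D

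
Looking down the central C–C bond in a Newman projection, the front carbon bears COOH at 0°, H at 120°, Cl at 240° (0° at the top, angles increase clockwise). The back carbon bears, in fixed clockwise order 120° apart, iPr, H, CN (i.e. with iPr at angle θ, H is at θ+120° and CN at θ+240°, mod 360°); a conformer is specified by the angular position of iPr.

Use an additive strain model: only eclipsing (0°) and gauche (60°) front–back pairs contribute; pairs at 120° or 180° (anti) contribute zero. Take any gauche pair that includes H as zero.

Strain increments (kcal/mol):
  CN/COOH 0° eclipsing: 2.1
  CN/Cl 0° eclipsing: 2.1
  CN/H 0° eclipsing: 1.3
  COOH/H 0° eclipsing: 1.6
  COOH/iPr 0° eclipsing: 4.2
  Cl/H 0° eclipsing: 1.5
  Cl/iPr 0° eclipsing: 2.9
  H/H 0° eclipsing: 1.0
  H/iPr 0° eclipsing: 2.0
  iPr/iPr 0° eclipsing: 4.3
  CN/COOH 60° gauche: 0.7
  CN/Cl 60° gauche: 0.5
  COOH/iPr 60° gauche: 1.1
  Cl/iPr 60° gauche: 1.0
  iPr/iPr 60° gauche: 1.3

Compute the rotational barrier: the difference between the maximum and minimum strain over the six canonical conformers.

iPr at 0° (eclipsed): COOH(0°)/iPr(0°) eclipsed 4.2; H(120°)/H(120°) eclipsed 1.0; Cl(240°)/CN(240°) eclipsed 2.1 → 7.3 kcal/mol.
iPr at 60° (staggered): COOH(0°)/iPr(60°) gauche 1.1; COOH(0°)/CN(300°) gauche 0.7; Cl(240°)/CN(300°) gauche 0.5 → 2.3 kcal/mol.
iPr at 120° (eclipsed): COOH(0°)/CN(0°) eclipsed 2.1; H(120°)/iPr(120°) eclipsed 2.0; Cl(240°)/H(240°) eclipsed 1.5 → 5.6 kcal/mol.
iPr at 180° (staggered): COOH(0°)/CN(60°) gauche 0.7; Cl(240°)/iPr(180°) gauche 1.0 → 1.7 kcal/mol.
iPr at 240° (eclipsed): COOH(0°)/H(0°) eclipsed 1.6; H(120°)/CN(120°) eclipsed 1.3; Cl(240°)/iPr(240°) eclipsed 2.9 → 5.8 kcal/mol.
iPr at 300° (staggered): COOH(0°)/iPr(300°) gauche 1.1; Cl(240°)/iPr(300°) gauche 1.0; Cl(240°)/CN(180°) gauche 0.5 → 2.6 kcal/mol.
Max at 0° (7.3 kcal/mol), min at 180° (1.7 kcal/mol); barrier = 5.6 kcal/mol.

5.6 kcal/mol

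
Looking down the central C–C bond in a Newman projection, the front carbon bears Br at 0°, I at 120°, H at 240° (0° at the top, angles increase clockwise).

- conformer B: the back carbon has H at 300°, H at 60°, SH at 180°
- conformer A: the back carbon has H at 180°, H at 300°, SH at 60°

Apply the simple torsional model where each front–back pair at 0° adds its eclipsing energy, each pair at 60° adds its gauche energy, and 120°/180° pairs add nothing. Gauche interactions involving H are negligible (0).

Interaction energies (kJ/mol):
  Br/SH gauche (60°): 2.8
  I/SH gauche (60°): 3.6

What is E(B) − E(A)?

B (staggered): I(120°)/SH(180°) gauche 3.6 → 3.6 kJ/mol.
A (staggered): Br(0°)/SH(60°) gauche 2.8; I(120°)/SH(60°) gauche 3.6 → 6.4 kJ/mol.
E(B) − E(A) = 3.6 − 6.4 = -2.8 kJ/mol.

-2.8 kJ/mol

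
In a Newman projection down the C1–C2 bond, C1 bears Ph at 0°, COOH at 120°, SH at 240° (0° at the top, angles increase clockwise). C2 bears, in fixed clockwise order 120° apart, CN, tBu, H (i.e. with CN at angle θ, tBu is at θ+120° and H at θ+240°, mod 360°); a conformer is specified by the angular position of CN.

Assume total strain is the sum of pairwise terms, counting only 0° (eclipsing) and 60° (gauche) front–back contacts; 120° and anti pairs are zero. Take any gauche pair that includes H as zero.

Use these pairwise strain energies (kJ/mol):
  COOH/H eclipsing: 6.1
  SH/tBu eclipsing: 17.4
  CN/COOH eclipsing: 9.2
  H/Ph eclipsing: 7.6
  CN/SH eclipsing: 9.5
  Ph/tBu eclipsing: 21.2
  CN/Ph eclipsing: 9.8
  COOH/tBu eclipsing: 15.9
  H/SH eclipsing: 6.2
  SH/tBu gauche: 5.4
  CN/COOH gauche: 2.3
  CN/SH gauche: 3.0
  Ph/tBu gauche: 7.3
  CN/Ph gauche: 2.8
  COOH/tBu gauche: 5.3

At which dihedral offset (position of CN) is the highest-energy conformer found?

240°

CN at 0° (eclipsed): Ph–CN eclipsed, COOH–tBu eclipsed, SH–H eclipsed; 9.8 + 15.9 + 6.2 = 31.9 kJ/mol.
CN at 60° (staggered): Ph–CN gauche, COOH–CN gauche, COOH–tBu gauche, SH–tBu gauche; 2.8 + 2.3 + 5.3 + 5.4 = 15.8 kJ/mol.
CN at 120° (eclipsed): Ph–H eclipsed, COOH–CN eclipsed, SH–tBu eclipsed; 7.6 + 9.2 + 17.4 = 34.2 kJ/mol.
CN at 180° (staggered): Ph–tBu gauche, COOH–CN gauche, SH–CN gauche, SH–tBu gauche; 7.3 + 2.3 + 3.0 + 5.4 = 18.0 kJ/mol.
CN at 240° (eclipsed): Ph–tBu eclipsed, COOH–H eclipsed, SH–CN eclipsed; 21.2 + 6.1 + 9.5 = 36.8 kJ/mol.
CN at 300° (staggered): Ph–CN gauche, Ph–tBu gauche, COOH–tBu gauche, SH–CN gauche; 2.8 + 7.3 + 5.3 + 3.0 = 18.4 kJ/mol.
The maximum (36.8 kJ/mol) occurs with CN at 240°.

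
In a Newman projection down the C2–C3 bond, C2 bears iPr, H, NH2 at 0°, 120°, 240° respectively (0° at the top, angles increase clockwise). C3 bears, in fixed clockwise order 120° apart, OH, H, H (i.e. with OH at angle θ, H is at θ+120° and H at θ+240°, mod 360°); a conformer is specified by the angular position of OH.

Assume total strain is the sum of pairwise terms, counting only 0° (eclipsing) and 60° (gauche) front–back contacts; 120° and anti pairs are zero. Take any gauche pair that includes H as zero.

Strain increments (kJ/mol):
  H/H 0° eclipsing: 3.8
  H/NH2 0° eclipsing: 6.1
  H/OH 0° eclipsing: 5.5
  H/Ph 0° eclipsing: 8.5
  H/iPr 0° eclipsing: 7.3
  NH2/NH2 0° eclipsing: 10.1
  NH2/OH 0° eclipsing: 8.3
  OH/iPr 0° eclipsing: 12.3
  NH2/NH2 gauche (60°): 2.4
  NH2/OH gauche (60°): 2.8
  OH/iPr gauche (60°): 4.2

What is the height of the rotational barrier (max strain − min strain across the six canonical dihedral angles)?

OH at 0° is eclipsed. iPr at 0° is eclipsed with OH at 0° (12.3); H at 120° is eclipsed with H at 120° (3.8); NH2 at 240° is eclipsed with H at 240° (6.1). Total 22.2 kJ/mol.
OH at 60° is staggered. iPr at 0° is gauche with OH at 60° (4.2). Total 4.2 kJ/mol.
OH at 120° is eclipsed. iPr at 0° is eclipsed with H at 0° (7.3); H at 120° is eclipsed with OH at 120° (5.5); NH2 at 240° is eclipsed with H at 240° (6.1). Total 18.9 kJ/mol.
OH at 180° is staggered. NH2 at 240° is gauche with OH at 180° (2.8). Total 2.8 kJ/mol.
OH at 240° is eclipsed. iPr at 0° is eclipsed with H at 0° (7.3); H at 120° is eclipsed with H at 120° (3.8); NH2 at 240° is eclipsed with OH at 240° (8.3). Total 19.4 kJ/mol.
OH at 300° is staggered. iPr at 0° is gauche with OH at 300° (4.2); NH2 at 240° is gauche with OH at 300° (2.8). Total 7.0 kJ/mol.
Max at 0° (22.2 kJ/mol), min at 180° (2.8 kJ/mol); barrier = 19.4 kJ/mol.

19.4 kJ/mol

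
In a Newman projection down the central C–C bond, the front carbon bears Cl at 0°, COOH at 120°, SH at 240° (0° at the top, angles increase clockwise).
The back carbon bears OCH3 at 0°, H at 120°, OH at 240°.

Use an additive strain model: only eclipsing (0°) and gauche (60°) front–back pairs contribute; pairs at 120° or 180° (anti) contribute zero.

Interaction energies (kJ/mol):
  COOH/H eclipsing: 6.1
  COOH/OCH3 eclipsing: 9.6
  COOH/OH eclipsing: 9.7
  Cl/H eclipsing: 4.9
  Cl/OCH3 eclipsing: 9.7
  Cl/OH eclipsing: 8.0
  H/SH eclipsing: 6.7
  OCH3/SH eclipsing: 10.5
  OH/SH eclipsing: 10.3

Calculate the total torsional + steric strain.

This conformer (eclipsed): Cl(0°)/OCH3(0°) eclipsed 9.7; COOH(120°)/H(120°) eclipsed 6.1; SH(240°)/OH(240°) eclipsed 10.3 → 26.1 kJ/mol.

26.1 kJ/mol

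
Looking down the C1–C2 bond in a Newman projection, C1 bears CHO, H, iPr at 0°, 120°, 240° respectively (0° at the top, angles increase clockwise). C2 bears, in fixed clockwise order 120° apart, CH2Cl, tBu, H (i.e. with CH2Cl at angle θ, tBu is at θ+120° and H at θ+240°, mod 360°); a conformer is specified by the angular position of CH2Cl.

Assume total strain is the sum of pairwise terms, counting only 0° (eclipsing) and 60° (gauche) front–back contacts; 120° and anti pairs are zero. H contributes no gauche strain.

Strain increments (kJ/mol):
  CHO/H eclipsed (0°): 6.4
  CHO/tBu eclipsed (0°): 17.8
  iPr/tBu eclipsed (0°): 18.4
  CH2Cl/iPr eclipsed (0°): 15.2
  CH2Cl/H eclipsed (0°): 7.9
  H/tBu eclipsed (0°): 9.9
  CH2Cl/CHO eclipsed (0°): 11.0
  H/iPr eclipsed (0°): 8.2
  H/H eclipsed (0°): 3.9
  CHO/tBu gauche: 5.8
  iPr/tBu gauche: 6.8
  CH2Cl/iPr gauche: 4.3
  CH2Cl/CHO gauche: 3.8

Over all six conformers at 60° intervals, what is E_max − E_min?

26.3 kJ/mol

CH2Cl at 0° (eclipsed): CHO(0°)/CH2Cl(0°) eclipsed 11.0; H(120°)/tBu(120°) eclipsed 9.9; iPr(240°)/H(240°) eclipsed 8.2 → 29.1 kJ/mol.
CH2Cl at 60° (staggered): CHO(0°)/CH2Cl(60°) gauche 3.8; iPr(240°)/tBu(180°) gauche 6.8 → 10.6 kJ/mol.
CH2Cl at 120° (eclipsed): CHO(0°)/H(0°) eclipsed 6.4; H(120°)/CH2Cl(120°) eclipsed 7.9; iPr(240°)/tBu(240°) eclipsed 18.4 → 32.7 kJ/mol.
CH2Cl at 180° (staggered): CHO(0°)/tBu(300°) gauche 5.8; iPr(240°)/CH2Cl(180°) gauche 4.3; iPr(240°)/tBu(300°) gauche 6.8 → 16.9 kJ/mol.
CH2Cl at 240° (eclipsed): CHO(0°)/tBu(0°) eclipsed 17.8; H(120°)/H(120°) eclipsed 3.9; iPr(240°)/CH2Cl(240°) eclipsed 15.2 → 36.9 kJ/mol.
CH2Cl at 300° (staggered): CHO(0°)/CH2Cl(300°) gauche 3.8; CHO(0°)/tBu(60°) gauche 5.8; iPr(240°)/CH2Cl(300°) gauche 4.3 → 13.9 kJ/mol.
Max at 240° (36.9 kJ/mol), min at 60° (10.6 kJ/mol); barrier = 26.3 kJ/mol.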